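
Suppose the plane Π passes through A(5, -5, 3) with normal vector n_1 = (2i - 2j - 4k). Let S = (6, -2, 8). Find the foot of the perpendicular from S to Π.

Π: n_1·r = n_1·A gives 2x - 2y - 4z = 8.
Foot = S − λn with λ = (n·S − d)/|n|² = (-16 − 8)/24 = -1.
Foot = (6, -2, 8) − (-1)·(2, -2, -4) = (8, -4, 4).

(8, -4, 4)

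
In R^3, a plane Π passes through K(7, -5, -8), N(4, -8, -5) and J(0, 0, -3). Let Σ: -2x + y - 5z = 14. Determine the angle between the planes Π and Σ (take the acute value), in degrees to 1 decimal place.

25.3

KN = (-3, -3, 3), KJ = (-7, 5, 5); a normal to Π is KN × KJ = (-30, -6, -36).
Using K: Π has equation -30x - 6y - 36z = 108.
cos θ = |n₁·n₂| / (|n₁||n₂|) = |234| / (√2232 · √30).
θ = arccos(0.90429) ≈ 25.3°.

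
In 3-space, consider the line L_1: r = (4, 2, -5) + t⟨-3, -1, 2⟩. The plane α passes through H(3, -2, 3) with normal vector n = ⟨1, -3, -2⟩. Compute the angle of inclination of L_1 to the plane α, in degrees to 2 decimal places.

α: n·r = n·H gives x - 3y - 2z = 3.
sin θ = |n·v| / (|n||v|) = |-4| / (√14 · √14) = 0.28571.
θ ≈ 16.60°.

16.60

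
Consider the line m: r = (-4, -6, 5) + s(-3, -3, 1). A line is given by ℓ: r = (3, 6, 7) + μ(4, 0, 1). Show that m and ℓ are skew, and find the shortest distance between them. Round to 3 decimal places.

Common perpendicular direction n = (-3, -3, 1) × (4, 0, 1) = (-3, 7, 12).
With w = (3, 6, 7) − (-4, -6, 5) = (7, 12, 2), w · n = 87.
Since n ≠ 0 the lines are not parallel, and w · n = 87 ≠ 0 so they do not intersect; hence they are skew.
Distance = |w · n| / |n| = |87| / √202 ≈ 6.121.

6.121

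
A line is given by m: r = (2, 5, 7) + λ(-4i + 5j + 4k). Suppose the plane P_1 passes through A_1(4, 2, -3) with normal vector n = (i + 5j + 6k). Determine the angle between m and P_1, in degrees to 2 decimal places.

P_1: n·r = n·A_1 gives x + 5y + 6z = -4.
sin θ = |n·v| / (|n||v|) = |45| / (√62 · √57) = 0.75697.
θ ≈ 49.20°.

49.20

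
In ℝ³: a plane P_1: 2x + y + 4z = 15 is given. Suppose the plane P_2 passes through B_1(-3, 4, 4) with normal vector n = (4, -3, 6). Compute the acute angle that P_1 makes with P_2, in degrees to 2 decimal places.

P_2: n·r = n·B_1 gives 4x - 3y + 6z = 0.
cos θ = |n₁·n₂| / (|n₁||n₂|) = |29| / (√21 · √61).
θ = arccos(0.81026) ≈ 35.88°.

35.88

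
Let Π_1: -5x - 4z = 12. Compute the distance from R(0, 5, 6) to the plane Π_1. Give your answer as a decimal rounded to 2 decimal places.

5.62

n·R − d = (-5)·(0) + (0)·(5) + (-4)·(6) − 12 = -36; |n| = √41.
Distance = |-36| / √41 = 36/√41 ≈ 5.62.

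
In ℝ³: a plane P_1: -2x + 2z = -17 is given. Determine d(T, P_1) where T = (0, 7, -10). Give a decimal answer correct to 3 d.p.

1.061

n·T − d = (-2)·(0) + (0)·(7) + (2)·(-10) − (-17) = -3; |n| = √8.
Distance = |-3| / √8 = 3/√8 ≈ 1.061.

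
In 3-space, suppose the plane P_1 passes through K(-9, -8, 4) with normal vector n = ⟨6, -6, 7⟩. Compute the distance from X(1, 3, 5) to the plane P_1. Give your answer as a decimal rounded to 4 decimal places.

0.0909

P_1: n·r = n·K gives 6x - 6y + 7z = 22.
n·X − d = (6)·(1) + (-6)·(3) + (7)·(5) − 22 = 1; |n| = √121.
Distance = |1| / √121 = 1/√121 ≈ 0.0909.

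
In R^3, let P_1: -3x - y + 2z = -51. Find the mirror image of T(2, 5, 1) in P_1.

λ = (n·T − d)/|n|² = (-9 − (-51))/14 = 3.
Reflection = T − 2λn = (2, 5, 1) − 6·(-3, -1, 2) = (20, 11, -11).

(20, 11, -11)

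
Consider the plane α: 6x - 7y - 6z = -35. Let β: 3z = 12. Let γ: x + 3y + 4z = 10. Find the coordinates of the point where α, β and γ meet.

(-3, -1, 4)

Solving the 3×3 linear system 6x - 7y - 6z = -35, 3z = 12, x + 3y + 4z = 10 (e.g. by elimination or Cramer's rule, determinant = -75) gives (-3, -1, 4).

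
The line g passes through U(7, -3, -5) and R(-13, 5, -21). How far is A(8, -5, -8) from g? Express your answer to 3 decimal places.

3.715

A direction vector for g is R − U = (-20, 8, -16).
Taking (7, -3, -5) on g with direction v = (-20, 8, -16): w = A − (7, -3, -5) = (1, -2, -3), and w × v = (56, 76, -32).
Distance = |w × v| / |v| = √9936 / √720 ≈ 3.715.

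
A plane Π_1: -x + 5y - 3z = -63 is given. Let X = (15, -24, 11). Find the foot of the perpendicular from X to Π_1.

(12, -9, 2)

Foot = X − λn with λ = (n·X − d)/|n|² = (-168 − (-63))/35 = -3.
Foot = (15, -24, 11) − (-3)·(-1, 5, -3) = (12, -9, 2).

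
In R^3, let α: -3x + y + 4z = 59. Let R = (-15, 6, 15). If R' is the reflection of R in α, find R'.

(-3, 2, -1)

λ = (n·R − d)/|n|² = (111 − 59)/26 = 2.
Reflection = R − 2λn = (-15, 6, 15) − 4·(-3, 1, 4) = (-3, 2, -1).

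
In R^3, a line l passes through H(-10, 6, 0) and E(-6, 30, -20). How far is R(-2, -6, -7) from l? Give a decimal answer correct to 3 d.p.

15.602

A direction vector for l is E − H = (4, 24, -20).
Taking (-10, 6, 0) on l with direction v = (4, 24, -20): w = R − (-10, 6, 0) = (8, -12, -7), and w × v = (408, 132, 240).
Distance = |w × v| / |v| = √241488 / √992 ≈ 15.602.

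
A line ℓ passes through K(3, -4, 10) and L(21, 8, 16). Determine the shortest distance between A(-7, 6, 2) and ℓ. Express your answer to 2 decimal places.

15.52

A direction vector for ℓ is L − K = (18, 12, 6).
Taking (3, -4, 10) on ℓ with direction v = (18, 12, 6): w = A − (3, -4, 10) = (-10, 10, -8), and w × v = (156, -84, -300).
Distance = |w × v| / |v| = √121392 / √504 ≈ 15.52.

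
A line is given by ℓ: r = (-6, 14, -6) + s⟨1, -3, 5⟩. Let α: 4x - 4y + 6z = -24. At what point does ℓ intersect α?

Substitute r = (-6, 14, -6) + t(1, -3, 5) into the plane: -116 + 46t = -24, so t = 2.
Intersection: (-6, 14, -6) + 2·(1, -3, 5) = (-4, 8, 4).

(-4, 8, 4)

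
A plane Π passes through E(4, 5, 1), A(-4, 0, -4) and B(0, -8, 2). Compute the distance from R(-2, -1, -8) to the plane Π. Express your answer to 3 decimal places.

EA = (-8, -5, -5), EB = (-4, -13, 1); a normal to Π is EA × EB = (-70, 28, 84).
Using E: Π has equation -70x + 28y + 84z = -56.
n·R − d = (-70)·(-2) + (28)·(-1) + (84)·(-8) − (-56) = -504; |n| = √12740.
Distance = |-504| / √12740 = 504/√12740 ≈ 4.465.

4.465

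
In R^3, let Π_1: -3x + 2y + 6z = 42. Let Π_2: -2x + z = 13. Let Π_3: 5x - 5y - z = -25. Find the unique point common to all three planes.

(-4, 0, 5)

Solving the 3×3 linear system -3x + 2y + 6z = 42, -2x + z = 13, 5x - 5y - z = -25 (e.g. by elimination or Cramer's rule, determinant = 51) gives (-4, 0, 5).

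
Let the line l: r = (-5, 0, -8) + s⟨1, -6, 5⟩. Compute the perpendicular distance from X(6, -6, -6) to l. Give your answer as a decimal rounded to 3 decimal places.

Taking (-5, 0, -8) on l with direction v = (1, -6, 5): w = X − (-5, 0, -8) = (11, -6, 2), and w × v = (-18, -53, -60).
Distance = |w × v| / |v| = √6733 / √62 ≈ 10.421.

10.421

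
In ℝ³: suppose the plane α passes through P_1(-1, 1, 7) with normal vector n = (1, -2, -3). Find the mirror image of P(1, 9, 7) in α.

α: n·r = n·P_1 gives x - 2y - 3z = -24.
λ = (n·P − d)/|n|² = (-38 − (-24))/14 = -1.
Reflection = P − 2λn = (1, 9, 7) − (-2)·(1, -2, -3) = (3, 5, 1).

(3, 5, 1)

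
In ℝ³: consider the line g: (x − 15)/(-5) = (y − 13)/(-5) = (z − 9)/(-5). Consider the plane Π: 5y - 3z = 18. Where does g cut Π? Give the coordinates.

(5, 3, -1)

g has direction (-5, -5, -5) through (15, 13, 9).
Substitute r = (15, 13, 9) + t(-5, -5, -5) into the plane: 38 + (-10)t = 18, so t = 2.
Intersection: (15, 13, 9) + 2·(-5, -5, -5) = (5, 3, -1).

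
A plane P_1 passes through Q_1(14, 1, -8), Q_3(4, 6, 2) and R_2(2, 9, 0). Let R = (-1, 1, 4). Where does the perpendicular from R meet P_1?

(3, 5, 6)

Q_1Q_3 = (-10, 5, 10), Q_1R_2 = (-12, 8, 8); a normal to P_1 is Q_1Q_3 × Q_1R_2 = (-40, -40, -20).
Using Q_1: P_1 has equation -40x - 40y - 20z = -440.
Foot = R − λn with λ = (n·R − d)/|n|² = (-80 − (-440))/3600 = 1/10.
Foot = (-1, 1, 4) − (1/10)·(-40, -40, -20) = (3, 5, 6).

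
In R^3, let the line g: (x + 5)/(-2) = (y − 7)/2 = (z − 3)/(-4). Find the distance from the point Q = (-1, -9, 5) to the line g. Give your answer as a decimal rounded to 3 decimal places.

g has direction (-2, 2, -4) through (-5, 7, 3).
Taking (-5, 7, 3) on g with direction v = (-2, 2, -4): w = Q − (-5, 7, 3) = (4, -16, 2), and w × v = (60, 12, -24).
Distance = |w × v| / |v| = √4320 / √24 ≈ 13.416.

13.416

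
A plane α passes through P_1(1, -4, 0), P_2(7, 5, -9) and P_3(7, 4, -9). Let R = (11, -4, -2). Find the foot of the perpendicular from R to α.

P_1P_2 = (6, 9, -9), P_1P_3 = (6, 8, -9); a normal to α is P_1P_2 × P_1P_3 = (-9, 0, -6).
Using P_1: α has equation -9x - 6z = -9.
Foot = R − λn with λ = (n·R − d)/|n|² = (-87 − (-9))/117 = -2/3.
Foot = (11, -4, -2) − (-2/3)·(-9, 0, -6) = (5, -4, -6).

(5, -4, -6)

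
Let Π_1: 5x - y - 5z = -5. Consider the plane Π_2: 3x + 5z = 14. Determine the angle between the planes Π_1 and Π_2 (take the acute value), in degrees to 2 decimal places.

76.10

cos θ = |n₁·n₂| / (|n₁||n₂|) = |-10| / (√51 · √34).
θ = arccos(0.24015) ≈ 76.10°.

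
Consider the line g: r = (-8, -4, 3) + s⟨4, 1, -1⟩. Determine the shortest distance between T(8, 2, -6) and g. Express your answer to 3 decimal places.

5.126

Taking (-8, -4, 3) on g with direction v = (4, 1, -1): w = T − (-8, -4, 3) = (16, 6, -9), and w × v = (3, -20, -8).
Distance = |w × v| / |v| = √473 / √18 ≈ 5.126.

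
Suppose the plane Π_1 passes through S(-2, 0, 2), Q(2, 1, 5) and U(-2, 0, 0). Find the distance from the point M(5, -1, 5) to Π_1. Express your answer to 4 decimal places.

2.6679

SQ = (4, 1, 3), SU = (0, 0, -2); a normal to Π_1 is SQ × SU = (-2, 8, 0).
Using S: Π_1 has equation -2x + 8y = 4.
n·M − d = (-2)·(5) + (8)·(-1) + (0)·(5) − 4 = -22; |n| = √68.
Distance = |-22| / √68 = 22/√68 ≈ 2.6679.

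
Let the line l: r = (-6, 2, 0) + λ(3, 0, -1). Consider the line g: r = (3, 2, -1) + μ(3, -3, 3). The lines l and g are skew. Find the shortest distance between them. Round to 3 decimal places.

1.177

Common perpendicular direction n = (3, 0, -1) × (3, -3, 3) = (-3, -12, -9).
With w = (3, 2, -1) − (-6, 2, 0) = (9, 0, -1), w · n = -18.
Distance = |w · n| / |n| = |-18| / √234 ≈ 1.177.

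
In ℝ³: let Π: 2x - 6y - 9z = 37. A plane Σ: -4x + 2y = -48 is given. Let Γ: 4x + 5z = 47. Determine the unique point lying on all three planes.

(8, -8, 3)

Solving the 3×3 linear system 2x - 6y - 9z = 37, -4x + 2y = -48, 4x + 5z = 47 (e.g. by elimination or Cramer's rule, determinant = -28) gives (8, -8, 3).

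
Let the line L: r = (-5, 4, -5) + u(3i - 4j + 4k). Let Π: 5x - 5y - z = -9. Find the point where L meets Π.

Substitute r = (-5, 4, -5) + t(3, -4, 4) into the plane: -40 + 31t = -9, so t = 1.
Intersection: (-5, 4, -5) + 1·(3, -4, 4) = (-2, 0, -1).

(-2, 0, -1)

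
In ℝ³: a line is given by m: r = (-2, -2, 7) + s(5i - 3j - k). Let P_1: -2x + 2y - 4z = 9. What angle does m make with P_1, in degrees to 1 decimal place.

24.5

sin θ = |n·v| / (|n||v|) = |-12| / (√24 · √35) = 0.41404.
θ ≈ 24.5°.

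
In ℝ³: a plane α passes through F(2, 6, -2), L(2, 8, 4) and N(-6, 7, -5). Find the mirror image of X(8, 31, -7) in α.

FL = (0, 2, 6), FN = (-8, 1, -3); a normal to α is FL × FN = (-12, -48, 16).
Using F: α has equation -12x - 48y + 16z = -344.
λ = (n·X − d)/|n|² = (-1696 − (-344))/2704 = -1/2.
Reflection = X − 2λn = (8, 31, -7) − (-1)·(-12, -48, 16) = (-4, -17, 9).

(-4, -17, 9)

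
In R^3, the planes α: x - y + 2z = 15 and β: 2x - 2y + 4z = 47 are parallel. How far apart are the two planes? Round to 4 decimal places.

3.4701

Rescale β by 1/2: x - y + 2z = 47/2. Then distance = |15 − (47/2)| / √6 ≈ 3.4701.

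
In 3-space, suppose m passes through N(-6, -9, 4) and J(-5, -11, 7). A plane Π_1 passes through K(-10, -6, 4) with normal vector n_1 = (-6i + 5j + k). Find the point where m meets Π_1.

(-9, -3, -5)

A direction vector for m is J − N = (1, -2, 3).
Π_1: n_1·r = n_1·K gives -6x + 5y + z = 34.
Substitute r = (-6, -9, 4) + t(1, -2, 3) into the plane: -5 + (-13)t = 34, so t = -3.
Intersection: (-6, -9, 4) + (-3)·(1, -2, 3) = (-9, -3, -5).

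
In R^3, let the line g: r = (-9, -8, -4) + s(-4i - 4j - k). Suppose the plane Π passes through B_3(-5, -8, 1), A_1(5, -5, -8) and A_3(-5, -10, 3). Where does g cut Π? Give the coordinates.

(-5, -4, -3)

B_3A_1 = (10, 3, -9), B_3A_3 = (0, -2, 2); a normal to Π is B_3A_1 × B_3A_3 = (-12, -20, -20).
Using B_3: Π has equation -12x - 20y - 20z = 200.
Substitute r = (-9, -8, -4) + t(-4, -4, -1) into the plane: 348 + 148t = 200, so t = -1.
Intersection: (-9, -8, -4) + (-1)·(-4, -4, -1) = (-5, -4, -3).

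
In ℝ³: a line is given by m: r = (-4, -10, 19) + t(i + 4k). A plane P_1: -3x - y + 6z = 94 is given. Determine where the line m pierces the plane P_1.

Substitute r = (-4, -10, 19) + t(1, 0, 4) into the plane: 136 + 21t = 94, so t = -2.
Intersection: (-4, -10, 19) + (-2)·(1, 0, 4) = (-6, -10, 11).

(-6, -10, 11)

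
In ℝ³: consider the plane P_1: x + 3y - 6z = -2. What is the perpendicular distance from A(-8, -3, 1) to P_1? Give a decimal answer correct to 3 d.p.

3.096

n·A − d = (1)·(-8) + (3)·(-3) + (-6)·(1) − (-2) = -21; |n| = √46.
Distance = |-21| / √46 = 21/√46 ≈ 3.096.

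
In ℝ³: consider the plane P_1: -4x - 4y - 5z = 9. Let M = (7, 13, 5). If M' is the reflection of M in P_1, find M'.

λ = (n·M − d)/|n|² = (-105 − 9)/57 = -2.
Reflection = M − 2λn = (7, 13, 5) − (-4)·(-4, -4, -5) = (-9, -3, -15).

(-9, -3, -15)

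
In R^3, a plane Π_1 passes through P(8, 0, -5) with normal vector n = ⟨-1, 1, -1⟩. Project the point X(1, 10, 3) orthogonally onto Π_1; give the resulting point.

(4, 7, 6)

Π_1: n·r = n·P gives -x + y - z = -3.
Foot = X − λn with λ = (n·X − d)/|n|² = (6 − (-3))/3 = 3.
Foot = (1, 10, 3) − 3·(-1, 1, -1) = (4, 7, 6).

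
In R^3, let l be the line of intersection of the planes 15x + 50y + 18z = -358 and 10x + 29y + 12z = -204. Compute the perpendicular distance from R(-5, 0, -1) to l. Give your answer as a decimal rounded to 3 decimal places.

9.859

Direction of l: (15, 50, 18) × (10, 29, 12) = (78, 0, -65).
A point on l: solving the two plane equations with x = 4 gives (4, -8, -1).
Taking (4, -8, -1) on l with direction v = (78, 0, -65): w = R − (4, -8, -1) = (-9, 8, 0), and w × v = (-520, -585, -624).
Distance = |w × v| / |v| = √1002001 / √10309 ≈ 9.859.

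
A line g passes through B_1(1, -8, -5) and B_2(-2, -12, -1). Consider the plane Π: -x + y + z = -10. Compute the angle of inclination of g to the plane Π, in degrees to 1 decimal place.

A direction vector for g is B_2 − B_1 = (-3, -4, 4).
sin θ = |n·v| / (|n||v|) = |3| / (√3 · √41) = 0.27050.
θ ≈ 15.7°.

15.7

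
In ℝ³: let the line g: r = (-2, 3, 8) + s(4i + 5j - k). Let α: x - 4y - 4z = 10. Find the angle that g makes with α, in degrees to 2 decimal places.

18.80

sin θ = |n·v| / (|n||v|) = |-12| / (√33 · √42) = 0.32233.
θ ≈ 18.80°.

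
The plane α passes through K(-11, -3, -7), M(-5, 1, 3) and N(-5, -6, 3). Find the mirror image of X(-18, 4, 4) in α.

KM = (6, 4, 10), KN = (6, -3, 10); a normal to α is KM × KN = (70, 0, -42).
Using K: α has equation 70x - 42z = -476.
λ = (n·X − d)/|n|² = (-1428 − (-476))/6664 = -1/7.
Reflection = X − 2λn = (-18, 4, 4) − (-2/7)·(70, 0, -42) = (2, 4, -8).

(2, 4, -8)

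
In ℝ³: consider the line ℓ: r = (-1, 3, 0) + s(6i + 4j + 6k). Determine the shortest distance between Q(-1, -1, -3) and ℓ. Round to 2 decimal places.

Taking (-1, 3, 0) on ℓ with direction v = (6, 4, 6): w = Q − (-1, 3, 0) = (0, -4, -3), and w × v = (-12, -18, 24).
Distance = |w × v| / |v| = √1044 / √88 ≈ 3.44.

3.44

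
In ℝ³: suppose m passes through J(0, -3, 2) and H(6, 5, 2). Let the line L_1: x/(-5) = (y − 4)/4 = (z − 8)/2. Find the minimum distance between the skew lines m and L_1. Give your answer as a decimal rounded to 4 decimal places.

A direction vector for m is H − J = (6, 8, 0).
L_1 has direction (-5, 4, 2) through (0, 4, 8).
Common perpendicular direction n = (6, 8, 0) × (-5, 4, 2) = (16, -12, 64).
With w = (0, 4, 8) − (0, -3, 2) = (0, 7, 6), w · n = 300.
Distance = |w · n| / |n| = |300| / √4496 ≈ 4.4741.

4.4741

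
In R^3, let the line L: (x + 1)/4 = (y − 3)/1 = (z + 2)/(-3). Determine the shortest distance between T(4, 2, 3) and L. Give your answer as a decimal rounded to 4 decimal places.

L has direction (4, 1, -3) through (-1, 3, -2).
Taking (-1, 3, -2) on L with direction v = (4, 1, -3): w = T − (-1, 3, -2) = (5, -1, 5), and w × v = (-2, 35, 9).
Distance = |w × v| / |v| = √1310 / √26 ≈ 7.0982.

7.0982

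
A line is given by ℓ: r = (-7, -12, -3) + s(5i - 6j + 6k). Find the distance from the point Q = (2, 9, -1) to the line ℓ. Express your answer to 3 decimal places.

Taking (-7, -12, -3) on ℓ with direction v = (5, -6, 6): w = Q − (-7, -12, -3) = (9, 21, 2), and w × v = (138, -44, -159).
Distance = |w × v| / |v| = √46261 / √97 ≈ 21.838.

21.838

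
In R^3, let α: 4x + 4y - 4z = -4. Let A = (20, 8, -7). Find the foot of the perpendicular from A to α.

(8, -4, 5)

Foot = A − λn with λ = (n·A − d)/|n|² = (140 − (-4))/48 = 3.
Foot = (20, 8, -7) − 3·(4, 4, -4) = (8, -4, 5).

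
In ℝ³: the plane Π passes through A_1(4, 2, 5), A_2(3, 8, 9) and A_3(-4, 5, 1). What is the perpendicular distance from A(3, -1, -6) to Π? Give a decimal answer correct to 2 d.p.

A_1A_2 = (-1, 6, 4), A_1A_3 = (-8, 3, -4); a normal to Π is A_1A_2 × A_1A_3 = (-36, -36, 45).
Using A_1: Π has equation -36x - 36y + 45z = 9.
n·A − d = (-36)·(3) + (-36)·(-1) + (45)·(-6) − 9 = -351; |n| = √4617.
Distance = |-351| / √4617 = 351/√4617 ≈ 5.17.

5.17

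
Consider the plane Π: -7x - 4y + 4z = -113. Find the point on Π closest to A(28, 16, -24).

Foot = A − λn with λ = (n·A − d)/|n|² = (-356 − (-113))/81 = -3.
Foot = (28, 16, -24) − (-3)·(-7, -4, 4) = (7, 4, -12).

(7, 4, -12)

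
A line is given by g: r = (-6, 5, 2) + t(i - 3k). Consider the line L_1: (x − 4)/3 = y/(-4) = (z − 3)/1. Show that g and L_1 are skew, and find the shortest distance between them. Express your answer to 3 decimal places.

4.589

L_1 has direction (3, -4, 1) through (4, 0, 3).
Common perpendicular direction n = (1, 0, -3) × (3, -4, 1) = (-12, -10, -4).
With w = (4, 0, 3) − (-6, 5, 2) = (10, -5, 1), w · n = -74.
Since n ≠ 0 the lines are not parallel, and w · n = -74 ≠ 0 so they do not intersect; hence they are skew.
Distance = |w · n| / |n| = |-74| / √260 ≈ 4.589.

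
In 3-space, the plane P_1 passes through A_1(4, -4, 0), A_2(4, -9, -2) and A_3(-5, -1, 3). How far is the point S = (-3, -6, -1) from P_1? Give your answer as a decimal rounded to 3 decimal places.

A_1A_2 = (0, -5, -2), A_1A_3 = (-9, 3, 3); a normal to P_1 is A_1A_2 × A_1A_3 = (-9, 18, -45).
Using A_1: P_1 has equation -9x + 18y - 45z = -108.
n·S − d = (-9)·(-3) + (18)·(-6) + (-45)·(-1) − (-108) = 72; |n| = √2430.
Distance = |72| / √2430 = 72/√2430 ≈ 1.461.

1.461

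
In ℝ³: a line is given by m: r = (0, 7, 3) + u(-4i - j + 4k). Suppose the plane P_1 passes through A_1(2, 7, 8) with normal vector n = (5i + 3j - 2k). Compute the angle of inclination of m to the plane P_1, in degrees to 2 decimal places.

61.09

P_1: n·r = n·A_1 gives 5x + 3y - 2z = 15.
sin θ = |n·v| / (|n||v|) = |-31| / (√38 · √33) = 0.87541.
θ ≈ 61.09°.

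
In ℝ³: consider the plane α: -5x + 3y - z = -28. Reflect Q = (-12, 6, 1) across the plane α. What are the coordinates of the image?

(18, -12, 7)

λ = (n·Q − d)/|n|² = (77 − (-28))/35 = 3.
Reflection = Q − 2λn = (-12, 6, 1) − 6·(-5, 3, -1) = (18, -12, 7).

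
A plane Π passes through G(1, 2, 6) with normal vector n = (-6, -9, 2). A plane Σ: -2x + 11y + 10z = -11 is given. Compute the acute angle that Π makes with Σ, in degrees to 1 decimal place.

Π: n·r = n·G gives -6x - 9y + 2z = -12.
cos θ = |n₁·n₂| / (|n₁||n₂|) = |-67| / (√121 · √225).
θ = arccos(0.40606) ≈ 66.0°.

66.0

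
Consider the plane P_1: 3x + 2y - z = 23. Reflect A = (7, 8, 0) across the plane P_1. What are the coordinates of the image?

λ = (n·A − d)/|n|² = (37 − 23)/14 = 1.
Reflection = A − 2λn = (7, 8, 0) − 2·(3, 2, -1) = (1, 4, 2).

(1, 4, 2)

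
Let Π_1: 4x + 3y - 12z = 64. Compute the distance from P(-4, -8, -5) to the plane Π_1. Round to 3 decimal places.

n·P − d = (4)·(-4) + (3)·(-8) + (-12)·(-5) − 64 = -44; |n| = √169.
Distance = |-44| / √169 = 44/√169 ≈ 3.385.

3.385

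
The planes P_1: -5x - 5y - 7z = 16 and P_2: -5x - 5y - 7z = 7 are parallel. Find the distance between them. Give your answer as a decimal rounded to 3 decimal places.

0.905

Same normal n = (-5, -5, -7) with |n| = √99; distance = |16 − 7| / |n| = 9/√99 ≈ 0.905.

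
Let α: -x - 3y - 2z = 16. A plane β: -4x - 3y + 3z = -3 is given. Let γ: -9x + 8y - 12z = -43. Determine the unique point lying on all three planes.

(3, -5, -2)

Solving the 3×3 linear system -x - 3y - 2z = 16, -4x - 3y + 3z = -3, -9x + 8y - 12z = -43 (e.g. by elimination or Cramer's rule, determinant = 331) gives (3, -5, -2).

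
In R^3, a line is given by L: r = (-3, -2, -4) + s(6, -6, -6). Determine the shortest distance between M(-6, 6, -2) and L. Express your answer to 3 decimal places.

4.546

Taking (-3, -2, -4) on L with direction v = (6, -6, -6): w = M − (-3, -2, -4) = (-3, 8, 2), and w × v = (-36, -6, -30).
Distance = |w × v| / |v| = √2232 / √108 ≈ 4.546.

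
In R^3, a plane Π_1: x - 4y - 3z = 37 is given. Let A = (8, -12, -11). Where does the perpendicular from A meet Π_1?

Foot = A − λn with λ = (n·A − d)/|n|² = (89 − 37)/26 = 2.
Foot = (8, -12, -11) − 2·(1, -4, -3) = (6, -4, -5).

(6, -4, -5)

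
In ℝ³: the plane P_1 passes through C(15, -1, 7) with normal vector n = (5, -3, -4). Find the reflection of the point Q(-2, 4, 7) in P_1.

P_1: n·r = n·C gives 5x - 3y - 4z = 50.
λ = (n·Q − d)/|n|² = (-50 − 50)/50 = -2.
Reflection = Q − 2λn = (-2, 4, 7) − (-4)·(5, -3, -4) = (18, -8, -9).

(18, -8, -9)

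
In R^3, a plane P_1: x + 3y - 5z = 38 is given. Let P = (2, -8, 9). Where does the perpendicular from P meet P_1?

Foot = P − λn with λ = (n·P − d)/|n|² = (-67 − 38)/35 = -3.
Foot = (2, -8, 9) − (-3)·(1, 3, -5) = (5, 1, -6).

(5, 1, -6)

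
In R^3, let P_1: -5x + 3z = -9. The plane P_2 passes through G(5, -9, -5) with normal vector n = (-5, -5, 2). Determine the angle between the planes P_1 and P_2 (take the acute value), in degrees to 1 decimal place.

P_2: n·r = n·G gives -5x - 5y + 2z = 10.
cos θ = |n₁·n₂| / (|n₁||n₂|) = |31| / (√34 · √54).
θ = arccos(0.72348) ≈ 43.7°.

43.7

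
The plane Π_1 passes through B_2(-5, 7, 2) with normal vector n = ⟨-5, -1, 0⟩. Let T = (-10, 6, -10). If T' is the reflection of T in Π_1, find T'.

Π_1: n·r = n·B_2 gives -5x - y = 18.
λ = (n·T − d)/|n|² = (44 − 18)/26 = 1.
Reflection = T − 2λn = (-10, 6, -10) − 2·(-5, -1, 0) = (0, 8, -10).

(0, 8, -10)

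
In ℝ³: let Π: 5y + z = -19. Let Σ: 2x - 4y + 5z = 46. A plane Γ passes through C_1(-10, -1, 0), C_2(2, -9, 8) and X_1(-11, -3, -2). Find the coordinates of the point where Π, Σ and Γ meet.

C_1C_2 = (12, -8, 8), C_1X_1 = (-1, -2, -2); a normal to Γ is C_1C_2 × C_1X_1 = (32, 16, -32).
Using C_1: Γ has equation 32x + 16y - 32z = -336.
Solving the 3×3 linear system 5y + z = -19, 2x - 4y + 5z = 46, 32x + 16y - 32z = -336 (e.g. by elimination or Cramer's rule, determinant = 1280) gives (-2, -5, 6).

(-2, -5, 6)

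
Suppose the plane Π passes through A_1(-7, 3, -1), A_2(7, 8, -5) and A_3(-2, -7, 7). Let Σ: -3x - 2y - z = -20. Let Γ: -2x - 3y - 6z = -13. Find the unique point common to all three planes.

A_1A_2 = (14, 5, -4), A_1A_3 = (5, -10, 8); a normal to Π is A_1A_2 × A_1A_3 = (0, -132, -165).
Using A_1: Π has equation -132y - 165z = -231.
Solving the 3×3 linear system -132y - 165z = -231, -3x - 2y - z = -20, -2x - 3y - 6z = -13 (e.g. by elimination or Cramer's rule, determinant = 1287) gives (5, 3, -1).

(5, 3, -1)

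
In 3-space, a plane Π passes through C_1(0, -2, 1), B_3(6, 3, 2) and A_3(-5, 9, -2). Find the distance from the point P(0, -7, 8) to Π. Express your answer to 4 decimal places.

5.9876

C_1B_3 = (6, 5, 1), C_1A_3 = (-5, 11, -3); a normal to Π is C_1B_3 × C_1A_3 = (-26, 13, 91).
Using C_1: Π has equation -26x + 13y + 91z = 65.
n·P − d = (-26)·(0) + (13)·(-7) + (91)·(8) − 65 = 572; |n| = √9126.
Distance = |572| / √9126 = 572/√9126 ≈ 5.9876.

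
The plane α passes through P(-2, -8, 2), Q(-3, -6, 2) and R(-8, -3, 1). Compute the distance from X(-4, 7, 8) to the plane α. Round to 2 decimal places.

4.22

PQ = (-1, 2, 0), PR = (-6, 5, -1); a normal to α is PQ × PR = (-2, -1, 7).
Using P: α has equation -2x - y + 7z = 26.
n·X − d = (-2)·(-4) + (-1)·(7) + (7)·(8) − 26 = 31; |n| = √54.
Distance = |31| / √54 = 31/√54 ≈ 4.22.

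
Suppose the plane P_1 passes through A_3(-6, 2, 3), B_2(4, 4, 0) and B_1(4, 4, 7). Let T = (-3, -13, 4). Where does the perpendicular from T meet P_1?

(-6, 2, 4)

A_3B_2 = (10, 2, -3), A_3B_1 = (10, 2, 4); a normal to P_1 is A_3B_2 × A_3B_1 = (14, -70, 0).
Using A_3: P_1 has equation 14x - 70y = -224.
Foot = T − λn with λ = (n·T − d)/|n|² = (868 − (-224))/5096 = 3/14.
Foot = (-3, -13, 4) − (3/14)·(14, -70, 0) = (-6, 2, 4).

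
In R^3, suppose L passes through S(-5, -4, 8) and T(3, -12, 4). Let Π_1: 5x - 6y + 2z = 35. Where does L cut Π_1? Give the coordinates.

A direction vector for L is T − S = (8, -8, -4).
Substitute r = (-5, -4, 8) + t(8, -8, -4) into the plane: 15 + 80t = 35, so t = 1/4.
Intersection: (-5, -4, 8) + (1/4)·(8, -8, -4) = (-3, -6, 7).

(-3, -6, 7)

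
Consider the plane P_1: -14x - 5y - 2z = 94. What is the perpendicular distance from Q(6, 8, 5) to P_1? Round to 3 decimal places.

n·Q − d = (-14)·(6) + (-5)·(8) + (-2)·(5) − 94 = -228; |n| = √225.
Distance = |-228| / √225 = 228/√225 ≈ 15.200.

15.200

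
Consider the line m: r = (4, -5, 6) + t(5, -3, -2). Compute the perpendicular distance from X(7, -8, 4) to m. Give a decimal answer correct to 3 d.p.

1.170

Taking (4, -5, 6) on m with direction v = (5, -3, -2): w = X − (4, -5, 6) = (3, -3, -2), and w × v = (0, -4, 6).
Distance = |w × v| / |v| = √52 / √38 ≈ 1.170.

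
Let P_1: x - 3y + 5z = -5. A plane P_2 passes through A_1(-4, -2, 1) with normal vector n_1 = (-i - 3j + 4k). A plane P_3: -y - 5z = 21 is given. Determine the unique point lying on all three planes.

(-8, -6, -3)

P_2: n_1·r = n_1·A_1 gives -x - 3y + 4z = 14.
Solving the 3×3 linear system x - 3y + 5z = -5, -x - 3y + 4z = 14, -y - 5z = 21 (e.g. by elimination or Cramer's rule, determinant = 39) gives (-8, -6, -3).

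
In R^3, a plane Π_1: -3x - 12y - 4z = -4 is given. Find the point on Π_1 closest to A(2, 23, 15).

Foot = A − λn with λ = (n·A − d)/|n|² = (-342 − (-4))/169 = -2.
Foot = (2, 23, 15) − (-2)·(-3, -12, -4) = (-4, -1, 7).

(-4, -1, 7)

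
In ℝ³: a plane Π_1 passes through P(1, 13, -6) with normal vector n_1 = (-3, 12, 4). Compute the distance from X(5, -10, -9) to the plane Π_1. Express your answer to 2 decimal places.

23.08

Π_1: n_1·r = n_1·P gives -3x + 12y + 4z = 129.
n·X − d = (-3)·(5) + (12)·(-10) + (4)·(-9) − 129 = -300; |n| = √169.
Distance = |-300| / √169 = 300/√169 ≈ 23.08.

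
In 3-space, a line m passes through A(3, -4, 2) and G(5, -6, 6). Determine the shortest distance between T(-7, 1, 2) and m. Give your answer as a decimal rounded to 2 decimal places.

A direction vector for m is G − A = (2, -2, 4).
Taking (3, -4, 2) on m with direction v = (2, -2, 4): w = T − (3, -4, 2) = (-10, 5, 0), and w × v = (20, 40, 10).
Distance = |w × v| / |v| = √2100 / √24 ≈ 9.35.

9.35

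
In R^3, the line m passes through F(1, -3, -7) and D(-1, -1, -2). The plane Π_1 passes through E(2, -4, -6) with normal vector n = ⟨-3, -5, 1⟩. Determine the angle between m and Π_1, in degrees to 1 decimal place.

1.7

A direction vector for m is D − F = (-2, 2, 5).
Π_1: n·r = n·E gives -3x - 5y + z = 8.
sin θ = |n·v| / (|n||v|) = |1| / (√35 · √33) = 0.02942.
θ ≈ 1.7°.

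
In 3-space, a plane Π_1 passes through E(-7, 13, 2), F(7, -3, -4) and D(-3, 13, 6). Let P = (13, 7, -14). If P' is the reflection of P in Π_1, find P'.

(-3, -13, 2)

EF = (14, -16, -6), ED = (4, 0, 4); a normal to Π_1 is EF × ED = (-64, -80, 64).
Using E: Π_1 has equation -64x - 80y + 64z = -464.
λ = (n·P − d)/|n|² = (-2288 − (-464))/14592 = -1/8.
Reflection = P − 2λn = (13, 7, -14) − (-1/4)·(-64, -80, 64) = (-3, -13, 2).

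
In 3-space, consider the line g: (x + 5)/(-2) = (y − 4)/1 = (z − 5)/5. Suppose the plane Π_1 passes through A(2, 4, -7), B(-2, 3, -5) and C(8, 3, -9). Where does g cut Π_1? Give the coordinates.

g has direction (-2, 1, 5) through (-5, 4, 5).
AB = (-4, -1, 2), AC = (6, -1, -2); a normal to Π_1 is AB × AC = (4, 4, 10).
Using A: Π_1 has equation 4x + 4y + 10z = -46.
Substitute r = (-5, 4, 5) + t(-2, 1, 5) into the plane: 46 + 46t = -46, so t = -2.
Intersection: (-5, 4, 5) + (-2)·(-2, 1, 5) = (-1, 2, -5).

(-1, 2, -5)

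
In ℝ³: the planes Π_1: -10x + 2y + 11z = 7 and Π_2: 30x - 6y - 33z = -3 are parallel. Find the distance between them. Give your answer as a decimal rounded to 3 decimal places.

0.400

Rescale Π_2 by 1/(-3): -10x + 2y + 11z = 1. Then distance = |7 − 1| / √225 ≈ 0.400.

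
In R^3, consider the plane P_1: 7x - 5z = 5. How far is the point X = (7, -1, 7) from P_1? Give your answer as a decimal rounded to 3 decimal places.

1.046

n·X − d = (7)·(7) + (0)·(-1) + (-5)·(7) − 5 = 9; |n| = √74.
Distance = |9| / √74 = 9/√74 ≈ 1.046.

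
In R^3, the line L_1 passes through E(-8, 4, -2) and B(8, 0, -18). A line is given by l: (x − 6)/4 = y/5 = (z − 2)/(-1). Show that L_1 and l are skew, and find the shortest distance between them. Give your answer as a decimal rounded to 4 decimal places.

12.8546

A direction vector for L_1 is B − E = (16, -4, -16).
l has direction (4, 5, -1) through (6, 0, 2).
Common perpendicular direction n = (16, -4, -16) × (4, 5, -1) = (84, -48, 96).
With w = (6, 0, 2) − (-8, 4, -2) = (14, -4, 4), w · n = 1752.
Since n ≠ 0 the lines are not parallel, and w · n = 1752 ≠ 0 so they do not intersect; hence they are skew.
Distance = |w · n| / |n| = |1752| / √18576 ≈ 12.8546.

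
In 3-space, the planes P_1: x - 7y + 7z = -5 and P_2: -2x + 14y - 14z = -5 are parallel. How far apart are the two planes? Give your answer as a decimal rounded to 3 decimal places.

Rescale P_2 by 1/(-2): x - 7y + 7z = 5/2. Then distance = |-5 − (5/2)| / √99 ≈ 0.754.

0.754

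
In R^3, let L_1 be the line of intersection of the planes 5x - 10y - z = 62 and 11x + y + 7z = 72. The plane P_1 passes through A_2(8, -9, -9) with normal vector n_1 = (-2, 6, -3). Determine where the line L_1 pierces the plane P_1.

(5, -4, 3)

Direction of L_1: (5, -10, -1) × (11, 1, 7) = (-69, -46, 115).
A point on L_1: solving the two plane equations with x = 2 gives (2, -6, 8).
P_1: n_1·r = n_1·A_2 gives -2x + 6y - 3z = -43.
Substitute r = (2, -6, 8) + t(-69, -46, 115) into the plane: -64 + (-483)t = -43, so t = -1/23.
Intersection: (2, -6, 8) + (-1/23)·(-69, -46, 115) = (5, -4, 3).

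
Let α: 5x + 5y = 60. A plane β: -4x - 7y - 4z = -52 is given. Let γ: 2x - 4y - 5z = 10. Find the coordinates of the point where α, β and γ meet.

Solving the 3×3 linear system 5x + 5y = 60, -4x - 7y - 4z = -52, 2x - 4y - 5z = 10 (e.g. by elimination or Cramer's rule, determinant = -45) gives (8, 4, -2).

(8, 4, -2)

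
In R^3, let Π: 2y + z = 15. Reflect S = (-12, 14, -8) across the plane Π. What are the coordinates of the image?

(-12, 10, -10)

λ = (n·S − d)/|n|² = (20 − 15)/5 = 1.
Reflection = S − 2λn = (-12, 14, -8) − 2·(0, 2, 1) = (-12, 10, -10).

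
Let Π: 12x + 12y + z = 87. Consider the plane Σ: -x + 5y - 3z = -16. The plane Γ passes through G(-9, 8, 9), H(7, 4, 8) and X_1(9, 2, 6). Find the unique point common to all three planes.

(7, 0, 3)

GH = (16, -4, -1), GX_1 = (18, -6, -3); a normal to Γ is GH × GX_1 = (6, 30, -24).
Using G: Γ has equation 6x + 30y - 24z = -30.
Solving the 3×3 linear system 12x + 12y + z = 87, -x + 5y - 3z = -16, 6x + 30y - 24z = -30 (e.g. by elimination or Cramer's rule, determinant = -924) gives (7, 0, 3).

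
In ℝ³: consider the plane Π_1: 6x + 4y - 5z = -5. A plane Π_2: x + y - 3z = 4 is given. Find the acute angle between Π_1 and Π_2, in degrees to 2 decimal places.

cos θ = |n₁·n₂| / (|n₁||n₂|) = |25| / (√77 · √11).
θ = arccos(0.85901) ≈ 30.79°.

30.79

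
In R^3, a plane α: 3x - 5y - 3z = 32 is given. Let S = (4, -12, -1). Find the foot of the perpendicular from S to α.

(1, -7, 2)

Foot = S − λn with λ = (n·S − d)/|n|² = (75 − 32)/43 = 1.
Foot = (4, -12, -1) − 1·(3, -5, -3) = (1, -7, 2).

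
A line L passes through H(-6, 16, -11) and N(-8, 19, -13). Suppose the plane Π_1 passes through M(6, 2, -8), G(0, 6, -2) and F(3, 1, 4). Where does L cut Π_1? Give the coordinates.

A direction vector for L is N − H = (-2, 3, -2).
MG = (-6, 4, 6), MF = (-3, -1, 12); a normal to Π_1 is MG × MF = (54, 54, 18).
Using M: Π_1 has equation 54x + 54y + 18z = 288.
Substitute r = (-6, 16, -11) + t(-2, 3, -2) into the plane: 342 + 18t = 288, so t = -3.
Intersection: (-6, 16, -11) + (-3)·(-2, 3, -2) = (0, 7, -5).

(0, 7, -5)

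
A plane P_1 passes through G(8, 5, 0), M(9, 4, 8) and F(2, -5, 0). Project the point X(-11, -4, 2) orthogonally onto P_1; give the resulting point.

GM = (1, -1, 8), GF = (-6, -10, 0); a normal to P_1 is GM × GF = (80, -48, -16).
Using G: P_1 has equation 80x - 48y - 16z = 400.
Foot = X − λn with λ = (n·X − d)/|n|² = (-720 − 400)/8960 = -1/8.
Foot = (-11, -4, 2) − (-1/8)·(80, -48, -16) = (-1, -10, 0).

(-1, -10, 0)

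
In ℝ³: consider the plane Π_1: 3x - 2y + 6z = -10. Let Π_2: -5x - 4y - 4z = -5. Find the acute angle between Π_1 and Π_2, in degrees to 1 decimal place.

cos θ = |n₁·n₂| / (|n₁||n₂|) = |-31| / (√49 · √57).
θ = arccos(0.58658) ≈ 54.1°.

54.1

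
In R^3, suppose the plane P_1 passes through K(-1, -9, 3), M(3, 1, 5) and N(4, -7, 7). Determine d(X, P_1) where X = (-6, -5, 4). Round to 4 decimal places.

4.4211

KM = (4, 10, 2), KN = (5, 2, 4); a normal to P_1 is KM × KN = (36, -6, -42).
Using K: P_1 has equation 36x - 6y - 42z = -108.
n·X − d = (36)·(-6) + (-6)·(-5) + (-42)·(4) − (-108) = -246; |n| = √3096.
Distance = |-246| / √3096 = 246/√3096 ≈ 4.4211.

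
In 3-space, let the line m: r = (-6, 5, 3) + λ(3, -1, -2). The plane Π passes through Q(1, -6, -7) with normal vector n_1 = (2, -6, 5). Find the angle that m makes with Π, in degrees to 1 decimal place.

3.8

Π: n_1·r = n_1·Q gives 2x - 6y + 5z = 3.
sin θ = |n·v| / (|n||v|) = |2| / (√65 · √14) = 0.06630.
θ ≈ 3.8°.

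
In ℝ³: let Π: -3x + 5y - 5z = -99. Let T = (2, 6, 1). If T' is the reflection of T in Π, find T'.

(14, -14, 21)

λ = (n·T − d)/|n|² = (19 − (-99))/59 = 2.
Reflection = T − 2λn = (2, 6, 1) − 4·(-3, 5, -5) = (14, -14, 21).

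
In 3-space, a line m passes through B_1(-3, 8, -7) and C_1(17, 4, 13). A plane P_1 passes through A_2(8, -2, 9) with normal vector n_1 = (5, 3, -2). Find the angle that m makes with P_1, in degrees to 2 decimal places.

15.82

A direction vector for m is C_1 − B_1 = (20, -4, 20).
P_1: n_1·r = n_1·A_2 gives 5x + 3y - 2z = 16.
sin θ = |n·v| / (|n||v|) = |48| / (√38 · √816) = 0.27259.
θ ≈ 15.82°.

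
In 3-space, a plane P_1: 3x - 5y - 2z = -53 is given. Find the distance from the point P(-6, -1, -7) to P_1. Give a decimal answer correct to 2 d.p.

n·P − d = (3)·(-6) + (-5)·(-1) + (-2)·(-7) − (-53) = 54; |n| = √38.
Distance = |54| / √38 = 54/√38 ≈ 8.76.

8.76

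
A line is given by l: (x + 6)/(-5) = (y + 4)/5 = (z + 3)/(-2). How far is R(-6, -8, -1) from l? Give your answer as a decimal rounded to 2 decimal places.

l has direction (-5, 5, -2) through (-6, -4, -3).
Taking (-6, -4, -3) on l with direction v = (-5, 5, -2): w = R − (-6, -4, -3) = (0, -4, 2), and w × v = (-2, -10, -20).
Distance = |w × v| / |v| = √504 / √54 ≈ 3.06.

3.06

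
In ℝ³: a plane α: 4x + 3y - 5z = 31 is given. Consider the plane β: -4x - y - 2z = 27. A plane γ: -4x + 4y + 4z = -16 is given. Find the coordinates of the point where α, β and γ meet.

Solving the 3×3 linear system 4x + 3y - 5z = 31, -4x - y - 2z = 27, -4x + 4y + 4z = -16 (e.g. by elimination or Cramer's rule, determinant = 188) gives (-3, 1, -8).

(-3, 1, -8)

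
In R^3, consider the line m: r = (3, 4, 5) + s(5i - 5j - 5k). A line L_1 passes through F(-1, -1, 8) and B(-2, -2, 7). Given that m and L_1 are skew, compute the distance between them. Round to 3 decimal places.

A direction vector for L_1 is B − F = (-1, -1, -1).
Common perpendicular direction n = (5, -5, -5) × (-1, -1, -1) = (0, 10, -10).
With w = (-1, -1, 8) − (3, 4, 5) = (-4, -5, 3), w · n = -80.
Distance = |w · n| / |n| = |-80| / √200 ≈ 5.657.

5.657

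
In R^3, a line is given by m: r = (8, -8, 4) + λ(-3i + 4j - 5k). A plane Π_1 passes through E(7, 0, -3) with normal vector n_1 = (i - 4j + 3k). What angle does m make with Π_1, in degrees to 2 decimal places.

Π_1: n_1·r = n_1·E gives x - 4y + 3z = -2.
sin θ = |n·v| / (|n||v|) = |-34| / (√26 · √50) = 0.94299.
θ ≈ 70.56°.

70.56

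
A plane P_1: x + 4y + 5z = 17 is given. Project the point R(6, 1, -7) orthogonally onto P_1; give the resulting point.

(7, 5, -2)

Foot = R − λn with λ = (n·R − d)/|n|² = (-25 − 17)/42 = -1.
Foot = (6, 1, -7) − (-1)·(1, 4, 5) = (7, 5, -2).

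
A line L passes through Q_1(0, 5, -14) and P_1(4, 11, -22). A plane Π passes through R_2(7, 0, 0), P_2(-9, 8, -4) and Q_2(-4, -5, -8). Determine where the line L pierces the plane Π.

A direction vector for L is P_1 − Q_1 = (4, 6, -8).
R_2P_2 = (-16, 8, -4), R_2Q_2 = (-11, -5, -8); a normal to Π is R_2P_2 × R_2Q_2 = (-84, -84, 168).
Using R_2: Π has equation -84x - 84y + 168z = -588.
Substitute r = (0, 5, -14) + t(4, 6, -8) into the plane: -2772 + (-2184)t = -588, so t = -1.
Intersection: (0, 5, -14) + (-1)·(4, 6, -8) = (-4, -1, -6).

(-4, -1, -6)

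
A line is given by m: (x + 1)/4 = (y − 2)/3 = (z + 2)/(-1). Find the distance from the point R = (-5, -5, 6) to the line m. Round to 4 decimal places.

7.1495

m has direction (4, 3, -1) through (-1, 2, -2).
Taking (-1, 2, -2) on m with direction v = (4, 3, -1): w = R − (-1, 2, -2) = (-4, -7, 8), and w × v = (-17, 28, 16).
Distance = |w × v| / |v| = √1329 / √26 ≈ 7.1495.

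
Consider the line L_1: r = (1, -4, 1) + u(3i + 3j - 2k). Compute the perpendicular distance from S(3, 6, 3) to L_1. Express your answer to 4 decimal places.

Taking (1, -4, 1) on L_1 with direction v = (3, 3, -2): w = S − (1, -4, 1) = (2, 10, 2), and w × v = (-26, 10, -24).
Distance = |w × v| / |v| = √1352 / √22 ≈ 7.8393.

7.8393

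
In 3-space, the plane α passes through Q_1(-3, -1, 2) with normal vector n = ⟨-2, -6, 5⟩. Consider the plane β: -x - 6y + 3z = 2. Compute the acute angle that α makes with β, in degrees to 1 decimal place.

14.2

α: n·r = n·Q_1 gives -2x - 6y + 5z = 22.
cos θ = |n₁·n₂| / (|n₁||n₂|) = |53| / (√65 · √46).
θ = arccos(0.96926) ≈ 14.2°.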